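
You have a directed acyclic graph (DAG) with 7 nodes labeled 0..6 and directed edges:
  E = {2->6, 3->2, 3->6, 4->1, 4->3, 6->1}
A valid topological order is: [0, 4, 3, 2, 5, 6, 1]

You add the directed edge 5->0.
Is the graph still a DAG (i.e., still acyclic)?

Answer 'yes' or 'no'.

Given toposort: [0, 4, 3, 2, 5, 6, 1]
Position of 5: index 4; position of 0: index 0
New edge 5->0: backward (u after v in old order)
Backward edge: old toposort is now invalid. Check if this creates a cycle.
Does 0 already reach 5? Reachable from 0: [0]. NO -> still a DAG (reorder needed).
Still a DAG? yes

Answer: yes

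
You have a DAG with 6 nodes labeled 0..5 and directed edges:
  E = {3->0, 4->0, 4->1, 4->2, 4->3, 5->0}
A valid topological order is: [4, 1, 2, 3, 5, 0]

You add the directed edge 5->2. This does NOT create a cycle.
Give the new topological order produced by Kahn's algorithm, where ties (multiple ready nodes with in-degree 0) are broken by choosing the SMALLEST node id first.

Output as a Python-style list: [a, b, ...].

Old toposort: [4, 1, 2, 3, 5, 0]
Added edge: 5->2
Position of 5 (4) > position of 2 (2). Must reorder: 5 must now come before 2.
Run Kahn's algorithm (break ties by smallest node id):
  initial in-degrees: [3, 1, 2, 1, 0, 0]
  ready (indeg=0): [4, 5]
  pop 4: indeg[0]->2; indeg[1]->0; indeg[2]->1; indeg[3]->0 | ready=[1, 3, 5] | order so far=[4]
  pop 1: no out-edges | ready=[3, 5] | order so far=[4, 1]
  pop 3: indeg[0]->1 | ready=[5] | order so far=[4, 1, 3]
  pop 5: indeg[0]->0; indeg[2]->0 | ready=[0, 2] | order so far=[4, 1, 3, 5]
  pop 0: no out-edges | ready=[2] | order so far=[4, 1, 3, 5, 0]
  pop 2: no out-edges | ready=[] | order so far=[4, 1, 3, 5, 0, 2]
  Result: [4, 1, 3, 5, 0, 2]

Answer: [4, 1, 3, 5, 0, 2]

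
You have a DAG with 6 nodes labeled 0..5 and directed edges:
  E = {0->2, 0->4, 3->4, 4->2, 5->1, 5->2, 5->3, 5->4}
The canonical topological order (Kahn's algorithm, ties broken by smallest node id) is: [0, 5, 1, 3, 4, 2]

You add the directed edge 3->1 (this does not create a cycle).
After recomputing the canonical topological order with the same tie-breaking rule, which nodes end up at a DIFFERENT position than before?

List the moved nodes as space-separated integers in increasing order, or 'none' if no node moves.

Old toposort: [0, 5, 1, 3, 4, 2]
Added edge 3->1
Recompute Kahn (smallest-id tiebreak):
  initial in-degrees: [0, 2, 3, 1, 3, 0]
  ready (indeg=0): [0, 5]
  pop 0: indeg[2]->2; indeg[4]->2 | ready=[5] | order so far=[0]
  pop 5: indeg[1]->1; indeg[2]->1; indeg[3]->0; indeg[4]->1 | ready=[3] | order so far=[0, 5]
  pop 3: indeg[1]->0; indeg[4]->0 | ready=[1, 4] | order so far=[0, 5, 3]
  pop 1: no out-edges | ready=[4] | order so far=[0, 5, 3, 1]
  pop 4: indeg[2]->0 | ready=[2] | order so far=[0, 5, 3, 1, 4]
  pop 2: no out-edges | ready=[] | order so far=[0, 5, 3, 1, 4, 2]
New canonical toposort: [0, 5, 3, 1, 4, 2]
Compare positions:
  Node 0: index 0 -> 0 (same)
  Node 1: index 2 -> 3 (moved)
  Node 2: index 5 -> 5 (same)
  Node 3: index 3 -> 2 (moved)
  Node 4: index 4 -> 4 (same)
  Node 5: index 1 -> 1 (same)
Nodes that changed position: 1 3

Answer: 1 3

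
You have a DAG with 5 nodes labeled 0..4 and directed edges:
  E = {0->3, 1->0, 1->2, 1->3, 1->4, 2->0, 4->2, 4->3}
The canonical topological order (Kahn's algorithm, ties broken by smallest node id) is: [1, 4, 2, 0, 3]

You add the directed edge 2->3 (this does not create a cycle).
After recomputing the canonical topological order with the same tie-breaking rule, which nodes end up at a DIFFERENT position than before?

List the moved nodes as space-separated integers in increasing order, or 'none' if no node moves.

Answer: none

Derivation:
Old toposort: [1, 4, 2, 0, 3]
Added edge 2->3
Recompute Kahn (smallest-id tiebreak):
  initial in-degrees: [2, 0, 2, 4, 1]
  ready (indeg=0): [1]
  pop 1: indeg[0]->1; indeg[2]->1; indeg[3]->3; indeg[4]->0 | ready=[4] | order so far=[1]
  pop 4: indeg[2]->0; indeg[3]->2 | ready=[2] | order so far=[1, 4]
  pop 2: indeg[0]->0; indeg[3]->1 | ready=[0] | order so far=[1, 4, 2]
  pop 0: indeg[3]->0 | ready=[3] | order so far=[1, 4, 2, 0]
  pop 3: no out-edges | ready=[] | order so far=[1, 4, 2, 0, 3]
New canonical toposort: [1, 4, 2, 0, 3]
Compare positions:
  Node 0: index 3 -> 3 (same)
  Node 1: index 0 -> 0 (same)
  Node 2: index 2 -> 2 (same)
  Node 3: index 4 -> 4 (same)
  Node 4: index 1 -> 1 (same)
Nodes that changed position: none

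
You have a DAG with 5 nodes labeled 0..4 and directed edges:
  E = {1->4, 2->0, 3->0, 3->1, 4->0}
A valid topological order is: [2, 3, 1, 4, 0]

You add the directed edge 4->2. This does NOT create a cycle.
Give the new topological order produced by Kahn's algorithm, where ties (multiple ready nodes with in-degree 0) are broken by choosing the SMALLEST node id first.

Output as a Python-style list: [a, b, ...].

Old toposort: [2, 3, 1, 4, 0]
Added edge: 4->2
Position of 4 (3) > position of 2 (0). Must reorder: 4 must now come before 2.
Run Kahn's algorithm (break ties by smallest node id):
  initial in-degrees: [3, 1, 1, 0, 1]
  ready (indeg=0): [3]
  pop 3: indeg[0]->2; indeg[1]->0 | ready=[1] | order so far=[3]
  pop 1: indeg[4]->0 | ready=[4] | order so far=[3, 1]
  pop 4: indeg[0]->1; indeg[2]->0 | ready=[2] | order so far=[3, 1, 4]
  pop 2: indeg[0]->0 | ready=[0] | order so far=[3, 1, 4, 2]
  pop 0: no out-edges | ready=[] | order so far=[3, 1, 4, 2, 0]
  Result: [3, 1, 4, 2, 0]

Answer: [3, 1, 4, 2, 0]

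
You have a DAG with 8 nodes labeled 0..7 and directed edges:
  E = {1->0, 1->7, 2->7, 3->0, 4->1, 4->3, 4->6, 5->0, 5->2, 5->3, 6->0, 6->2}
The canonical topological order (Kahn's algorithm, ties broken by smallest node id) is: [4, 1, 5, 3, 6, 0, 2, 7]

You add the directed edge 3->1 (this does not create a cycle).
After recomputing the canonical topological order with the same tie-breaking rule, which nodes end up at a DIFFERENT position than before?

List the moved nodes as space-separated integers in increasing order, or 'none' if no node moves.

Old toposort: [4, 1, 5, 3, 6, 0, 2, 7]
Added edge 3->1
Recompute Kahn (smallest-id tiebreak):
  initial in-degrees: [4, 2, 2, 2, 0, 0, 1, 2]
  ready (indeg=0): [4, 5]
  pop 4: indeg[1]->1; indeg[3]->1; indeg[6]->0 | ready=[5, 6] | order so far=[4]
  pop 5: indeg[0]->3; indeg[2]->1; indeg[3]->0 | ready=[3, 6] | order so far=[4, 5]
  pop 3: indeg[0]->2; indeg[1]->0 | ready=[1, 6] | order so far=[4, 5, 3]
  pop 1: indeg[0]->1; indeg[7]->1 | ready=[6] | order so far=[4, 5, 3, 1]
  pop 6: indeg[0]->0; indeg[2]->0 | ready=[0, 2] | order so far=[4, 5, 3, 1, 6]
  pop 0: no out-edges | ready=[2] | order so far=[4, 5, 3, 1, 6, 0]
  pop 2: indeg[7]->0 | ready=[7] | order so far=[4, 5, 3, 1, 6, 0, 2]
  pop 7: no out-edges | ready=[] | order so far=[4, 5, 3, 1, 6, 0, 2, 7]
New canonical toposort: [4, 5, 3, 1, 6, 0, 2, 7]
Compare positions:
  Node 0: index 5 -> 5 (same)
  Node 1: index 1 -> 3 (moved)
  Node 2: index 6 -> 6 (same)
  Node 3: index 3 -> 2 (moved)
  Node 4: index 0 -> 0 (same)
  Node 5: index 2 -> 1 (moved)
  Node 6: index 4 -> 4 (same)
  Node 7: index 7 -> 7 (same)
Nodes that changed position: 1 3 5

Answer: 1 3 5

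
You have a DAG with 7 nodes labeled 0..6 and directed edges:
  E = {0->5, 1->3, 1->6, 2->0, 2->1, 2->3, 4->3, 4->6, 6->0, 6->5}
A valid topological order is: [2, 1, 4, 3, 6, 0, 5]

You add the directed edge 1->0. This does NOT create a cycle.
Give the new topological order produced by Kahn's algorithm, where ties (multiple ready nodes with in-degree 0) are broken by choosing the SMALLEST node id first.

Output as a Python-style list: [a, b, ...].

Answer: [2, 1, 4, 3, 6, 0, 5]

Derivation:
Old toposort: [2, 1, 4, 3, 6, 0, 5]
Added edge: 1->0
Position of 1 (1) < position of 0 (5). Old order still valid.
Run Kahn's algorithm (break ties by smallest node id):
  initial in-degrees: [3, 1, 0, 3, 0, 2, 2]
  ready (indeg=0): [2, 4]
  pop 2: indeg[0]->2; indeg[1]->0; indeg[3]->2 | ready=[1, 4] | order so far=[2]
  pop 1: indeg[0]->1; indeg[3]->1; indeg[6]->1 | ready=[4] | order so far=[2, 1]
  pop 4: indeg[3]->0; indeg[6]->0 | ready=[3, 6] | order so far=[2, 1, 4]
  pop 3: no out-edges | ready=[6] | order so far=[2, 1, 4, 3]
  pop 6: indeg[0]->0; indeg[5]->1 | ready=[0] | order so far=[2, 1, 4, 3, 6]
  pop 0: indeg[5]->0 | ready=[5] | order so far=[2, 1, 4, 3, 6, 0]
  pop 5: no out-edges | ready=[] | order so far=[2, 1, 4, 3, 6, 0, 5]
  Result: [2, 1, 4, 3, 6, 0, 5]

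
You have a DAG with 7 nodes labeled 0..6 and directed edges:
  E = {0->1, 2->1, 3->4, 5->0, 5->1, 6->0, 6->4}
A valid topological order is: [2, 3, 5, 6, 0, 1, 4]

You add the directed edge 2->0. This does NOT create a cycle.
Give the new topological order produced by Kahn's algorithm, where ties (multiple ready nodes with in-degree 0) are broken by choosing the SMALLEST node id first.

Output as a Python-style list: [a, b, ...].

Old toposort: [2, 3, 5, 6, 0, 1, 4]
Added edge: 2->0
Position of 2 (0) < position of 0 (4). Old order still valid.
Run Kahn's algorithm (break ties by smallest node id):
  initial in-degrees: [3, 3, 0, 0, 2, 0, 0]
  ready (indeg=0): [2, 3, 5, 6]
  pop 2: indeg[0]->2; indeg[1]->2 | ready=[3, 5, 6] | order so far=[2]
  pop 3: indeg[4]->1 | ready=[5, 6] | order so far=[2, 3]
  pop 5: indeg[0]->1; indeg[1]->1 | ready=[6] | order so far=[2, 3, 5]
  pop 6: indeg[0]->0; indeg[4]->0 | ready=[0, 4] | order so far=[2, 3, 5, 6]
  pop 0: indeg[1]->0 | ready=[1, 4] | order so far=[2, 3, 5, 6, 0]
  pop 1: no out-edges | ready=[4] | order so far=[2, 3, 5, 6, 0, 1]
  pop 4: no out-edges | ready=[] | order so far=[2, 3, 5, 6, 0, 1, 4]
  Result: [2, 3, 5, 6, 0, 1, 4]

Answer: [2, 3, 5, 6, 0, 1, 4]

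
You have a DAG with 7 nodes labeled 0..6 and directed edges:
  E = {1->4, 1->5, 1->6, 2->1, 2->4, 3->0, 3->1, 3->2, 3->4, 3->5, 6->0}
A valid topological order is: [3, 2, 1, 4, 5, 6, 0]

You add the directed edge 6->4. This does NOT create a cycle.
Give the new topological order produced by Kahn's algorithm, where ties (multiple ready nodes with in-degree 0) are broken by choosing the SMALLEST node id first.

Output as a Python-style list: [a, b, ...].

Answer: [3, 2, 1, 5, 6, 0, 4]

Derivation:
Old toposort: [3, 2, 1, 4, 5, 6, 0]
Added edge: 6->4
Position of 6 (5) > position of 4 (3). Must reorder: 6 must now come before 4.
Run Kahn's algorithm (break ties by smallest node id):
  initial in-degrees: [2, 2, 1, 0, 4, 2, 1]
  ready (indeg=0): [3]
  pop 3: indeg[0]->1; indeg[1]->1; indeg[2]->0; indeg[4]->3; indeg[5]->1 | ready=[2] | order so far=[3]
  pop 2: indeg[1]->0; indeg[4]->2 | ready=[1] | order so far=[3, 2]
  pop 1: indeg[4]->1; indeg[5]->0; indeg[6]->0 | ready=[5, 6] | order so far=[3, 2, 1]
  pop 5: no out-edges | ready=[6] | order so far=[3, 2, 1, 5]
  pop 6: indeg[0]->0; indeg[4]->0 | ready=[0, 4] | order so far=[3, 2, 1, 5, 6]
  pop 0: no out-edges | ready=[4] | order so far=[3, 2, 1, 5, 6, 0]
  pop 4: no out-edges | ready=[] | order so far=[3, 2, 1, 5, 6, 0, 4]
  Result: [3, 2, 1, 5, 6, 0, 4]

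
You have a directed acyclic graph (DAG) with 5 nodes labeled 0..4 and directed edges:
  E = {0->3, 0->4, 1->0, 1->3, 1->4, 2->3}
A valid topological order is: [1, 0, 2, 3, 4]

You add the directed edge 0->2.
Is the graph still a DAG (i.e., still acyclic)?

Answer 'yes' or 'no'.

Given toposort: [1, 0, 2, 3, 4]
Position of 0: index 1; position of 2: index 2
New edge 0->2: forward
Forward edge: respects the existing order. Still a DAG, same toposort still valid.
Still a DAG? yes

Answer: yes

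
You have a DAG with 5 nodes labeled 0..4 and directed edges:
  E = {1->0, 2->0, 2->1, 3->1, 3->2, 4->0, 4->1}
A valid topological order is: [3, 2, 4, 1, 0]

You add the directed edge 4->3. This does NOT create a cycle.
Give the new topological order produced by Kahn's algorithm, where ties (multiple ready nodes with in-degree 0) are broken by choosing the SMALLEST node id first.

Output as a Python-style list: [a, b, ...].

Old toposort: [3, 2, 4, 1, 0]
Added edge: 4->3
Position of 4 (2) > position of 3 (0). Must reorder: 4 must now come before 3.
Run Kahn's algorithm (break ties by smallest node id):
  initial in-degrees: [3, 3, 1, 1, 0]
  ready (indeg=0): [4]
  pop 4: indeg[0]->2; indeg[1]->2; indeg[3]->0 | ready=[3] | order so far=[4]
  pop 3: indeg[1]->1; indeg[2]->0 | ready=[2] | order so far=[4, 3]
  pop 2: indeg[0]->1; indeg[1]->0 | ready=[1] | order so far=[4, 3, 2]
  pop 1: indeg[0]->0 | ready=[0] | order so far=[4, 3, 2, 1]
  pop 0: no out-edges | ready=[] | order so far=[4, 3, 2, 1, 0]
  Result: [4, 3, 2, 1, 0]

Answer: [4, 3, 2, 1, 0]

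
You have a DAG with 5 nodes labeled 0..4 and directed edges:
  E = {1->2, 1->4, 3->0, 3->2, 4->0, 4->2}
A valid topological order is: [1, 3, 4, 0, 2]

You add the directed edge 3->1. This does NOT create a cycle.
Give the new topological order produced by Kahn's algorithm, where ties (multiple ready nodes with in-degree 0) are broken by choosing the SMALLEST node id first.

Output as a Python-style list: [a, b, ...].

Answer: [3, 1, 4, 0, 2]

Derivation:
Old toposort: [1, 3, 4, 0, 2]
Added edge: 3->1
Position of 3 (1) > position of 1 (0). Must reorder: 3 must now come before 1.
Run Kahn's algorithm (break ties by smallest node id):
  initial in-degrees: [2, 1, 3, 0, 1]
  ready (indeg=0): [3]
  pop 3: indeg[0]->1; indeg[1]->0; indeg[2]->2 | ready=[1] | order so far=[3]
  pop 1: indeg[2]->1; indeg[4]->0 | ready=[4] | order so far=[3, 1]
  pop 4: indeg[0]->0; indeg[2]->0 | ready=[0, 2] | order so far=[3, 1, 4]
  pop 0: no out-edges | ready=[2] | order so far=[3, 1, 4, 0]
  pop 2: no out-edges | ready=[] | order so far=[3, 1, 4, 0, 2]
  Result: [3, 1, 4, 0, 2]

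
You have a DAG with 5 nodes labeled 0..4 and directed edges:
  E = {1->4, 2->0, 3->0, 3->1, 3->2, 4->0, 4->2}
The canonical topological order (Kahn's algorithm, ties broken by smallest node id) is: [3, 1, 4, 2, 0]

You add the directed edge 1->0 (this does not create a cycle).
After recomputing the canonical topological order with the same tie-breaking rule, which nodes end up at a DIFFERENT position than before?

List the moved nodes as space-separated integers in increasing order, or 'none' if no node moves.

Answer: none

Derivation:
Old toposort: [3, 1, 4, 2, 0]
Added edge 1->0
Recompute Kahn (smallest-id tiebreak):
  initial in-degrees: [4, 1, 2, 0, 1]
  ready (indeg=0): [3]
  pop 3: indeg[0]->3; indeg[1]->0; indeg[2]->1 | ready=[1] | order so far=[3]
  pop 1: indeg[0]->2; indeg[4]->0 | ready=[4] | order so far=[3, 1]
  pop 4: indeg[0]->1; indeg[2]->0 | ready=[2] | order so far=[3, 1, 4]
  pop 2: indeg[0]->0 | ready=[0] | order so far=[3, 1, 4, 2]
  pop 0: no out-edges | ready=[] | order so far=[3, 1, 4, 2, 0]
New canonical toposort: [3, 1, 4, 2, 0]
Compare positions:
  Node 0: index 4 -> 4 (same)
  Node 1: index 1 -> 1 (same)
  Node 2: index 3 -> 3 (same)
  Node 3: index 0 -> 0 (same)
  Node 4: index 2 -> 2 (same)
Nodes that changed position: none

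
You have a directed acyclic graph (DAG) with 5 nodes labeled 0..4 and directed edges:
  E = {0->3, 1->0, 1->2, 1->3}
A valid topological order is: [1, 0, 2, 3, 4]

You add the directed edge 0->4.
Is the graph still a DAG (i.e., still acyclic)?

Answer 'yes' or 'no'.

Answer: yes

Derivation:
Given toposort: [1, 0, 2, 3, 4]
Position of 0: index 1; position of 4: index 4
New edge 0->4: forward
Forward edge: respects the existing order. Still a DAG, same toposort still valid.
Still a DAG? yes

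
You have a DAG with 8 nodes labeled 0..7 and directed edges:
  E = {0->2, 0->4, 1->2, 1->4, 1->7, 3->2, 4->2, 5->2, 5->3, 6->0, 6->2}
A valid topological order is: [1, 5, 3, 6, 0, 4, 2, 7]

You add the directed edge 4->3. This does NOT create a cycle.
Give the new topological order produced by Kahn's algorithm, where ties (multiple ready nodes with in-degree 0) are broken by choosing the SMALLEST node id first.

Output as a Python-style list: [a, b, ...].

Answer: [1, 5, 6, 0, 4, 3, 2, 7]

Derivation:
Old toposort: [1, 5, 3, 6, 0, 4, 2, 7]
Added edge: 4->3
Position of 4 (5) > position of 3 (2). Must reorder: 4 must now come before 3.
Run Kahn's algorithm (break ties by smallest node id):
  initial in-degrees: [1, 0, 6, 2, 2, 0, 0, 1]
  ready (indeg=0): [1, 5, 6]
  pop 1: indeg[2]->5; indeg[4]->1; indeg[7]->0 | ready=[5, 6, 7] | order so far=[1]
  pop 5: indeg[2]->4; indeg[3]->1 | ready=[6, 7] | order so far=[1, 5]
  pop 6: indeg[0]->0; indeg[2]->3 | ready=[0, 7] | order so far=[1, 5, 6]
  pop 0: indeg[2]->2; indeg[4]->0 | ready=[4, 7] | order so far=[1, 5, 6, 0]
  pop 4: indeg[2]->1; indeg[3]->0 | ready=[3, 7] | order so far=[1, 5, 6, 0, 4]
  pop 3: indeg[2]->0 | ready=[2, 7] | order so far=[1, 5, 6, 0, 4, 3]
  pop 2: no out-edges | ready=[7] | order so far=[1, 5, 6, 0, 4, 3, 2]
  pop 7: no out-edges | ready=[] | order so far=[1, 5, 6, 0, 4, 3, 2, 7]
  Result: [1, 5, 6, 0, 4, 3, 2, 7]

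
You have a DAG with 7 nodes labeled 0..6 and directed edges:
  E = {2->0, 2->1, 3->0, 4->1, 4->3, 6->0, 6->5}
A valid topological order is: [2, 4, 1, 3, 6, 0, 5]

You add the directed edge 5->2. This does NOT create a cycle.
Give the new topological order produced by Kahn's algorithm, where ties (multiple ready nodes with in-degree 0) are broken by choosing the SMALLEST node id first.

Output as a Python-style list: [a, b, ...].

Old toposort: [2, 4, 1, 3, 6, 0, 5]
Added edge: 5->2
Position of 5 (6) > position of 2 (0). Must reorder: 5 must now come before 2.
Run Kahn's algorithm (break ties by smallest node id):
  initial in-degrees: [3, 2, 1, 1, 0, 1, 0]
  ready (indeg=0): [4, 6]
  pop 4: indeg[1]->1; indeg[3]->0 | ready=[3, 6] | order so far=[4]
  pop 3: indeg[0]->2 | ready=[6] | order so far=[4, 3]
  pop 6: indeg[0]->1; indeg[5]->0 | ready=[5] | order so far=[4, 3, 6]
  pop 5: indeg[2]->0 | ready=[2] | order so far=[4, 3, 6, 5]
  pop 2: indeg[0]->0; indeg[1]->0 | ready=[0, 1] | order so far=[4, 3, 6, 5, 2]
  pop 0: no out-edges | ready=[1] | order so far=[4, 3, 6, 5, 2, 0]
  pop 1: no out-edges | ready=[] | order so far=[4, 3, 6, 5, 2, 0, 1]
  Result: [4, 3, 6, 5, 2, 0, 1]

Answer: [4, 3, 6, 5, 2, 0, 1]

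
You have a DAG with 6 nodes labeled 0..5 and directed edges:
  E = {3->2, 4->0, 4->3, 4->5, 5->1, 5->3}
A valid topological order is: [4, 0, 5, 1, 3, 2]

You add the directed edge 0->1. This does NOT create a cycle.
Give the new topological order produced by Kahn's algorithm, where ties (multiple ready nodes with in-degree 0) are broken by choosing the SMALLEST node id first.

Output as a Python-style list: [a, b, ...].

Old toposort: [4, 0, 5, 1, 3, 2]
Added edge: 0->1
Position of 0 (1) < position of 1 (3). Old order still valid.
Run Kahn's algorithm (break ties by smallest node id):
  initial in-degrees: [1, 2, 1, 2, 0, 1]
  ready (indeg=0): [4]
  pop 4: indeg[0]->0; indeg[3]->1; indeg[5]->0 | ready=[0, 5] | order so far=[4]
  pop 0: indeg[1]->1 | ready=[5] | order so far=[4, 0]
  pop 5: indeg[1]->0; indeg[3]->0 | ready=[1, 3] | order so far=[4, 0, 5]
  pop 1: no out-edges | ready=[3] | order so far=[4, 0, 5, 1]
  pop 3: indeg[2]->0 | ready=[2] | order so far=[4, 0, 5, 1, 3]
  pop 2: no out-edges | ready=[] | order so far=[4, 0, 5, 1, 3, 2]
  Result: [4, 0, 5, 1, 3, 2]

Answer: [4, 0, 5, 1, 3, 2]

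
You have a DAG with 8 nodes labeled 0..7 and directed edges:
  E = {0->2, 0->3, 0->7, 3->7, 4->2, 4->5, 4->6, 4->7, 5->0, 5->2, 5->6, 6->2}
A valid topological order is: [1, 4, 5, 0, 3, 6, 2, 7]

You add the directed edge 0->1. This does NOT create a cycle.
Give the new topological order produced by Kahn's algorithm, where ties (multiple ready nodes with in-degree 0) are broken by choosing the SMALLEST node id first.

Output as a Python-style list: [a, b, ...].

Answer: [4, 5, 0, 1, 3, 6, 2, 7]

Derivation:
Old toposort: [1, 4, 5, 0, 3, 6, 2, 7]
Added edge: 0->1
Position of 0 (3) > position of 1 (0). Must reorder: 0 must now come before 1.
Run Kahn's algorithm (break ties by smallest node id):
  initial in-degrees: [1, 1, 4, 1, 0, 1, 2, 3]
  ready (indeg=0): [4]
  pop 4: indeg[2]->3; indeg[5]->0; indeg[6]->1; indeg[7]->2 | ready=[5] | order so far=[4]
  pop 5: indeg[0]->0; indeg[2]->2; indeg[6]->0 | ready=[0, 6] | order so far=[4, 5]
  pop 0: indeg[1]->0; indeg[2]->1; indeg[3]->0; indeg[7]->1 | ready=[1, 3, 6] | order so far=[4, 5, 0]
  pop 1: no out-edges | ready=[3, 6] | order so far=[4, 5, 0, 1]
  pop 3: indeg[7]->0 | ready=[6, 7] | order so far=[4, 5, 0, 1, 3]
  pop 6: indeg[2]->0 | ready=[2, 7] | order so far=[4, 5, 0, 1, 3, 6]
  pop 2: no out-edges | ready=[7] | order so far=[4, 5, 0, 1, 3, 6, 2]
  pop 7: no out-edges | ready=[] | order so far=[4, 5, 0, 1, 3, 6, 2, 7]
  Result: [4, 5, 0, 1, 3, 6, 2, 7]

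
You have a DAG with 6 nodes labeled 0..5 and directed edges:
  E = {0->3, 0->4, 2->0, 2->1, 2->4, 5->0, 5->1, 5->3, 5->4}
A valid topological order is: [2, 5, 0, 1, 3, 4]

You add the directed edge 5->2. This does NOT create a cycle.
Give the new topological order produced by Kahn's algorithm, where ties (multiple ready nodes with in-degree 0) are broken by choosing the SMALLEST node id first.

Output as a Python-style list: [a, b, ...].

Old toposort: [2, 5, 0, 1, 3, 4]
Added edge: 5->2
Position of 5 (1) > position of 2 (0). Must reorder: 5 must now come before 2.
Run Kahn's algorithm (break ties by smallest node id):
  initial in-degrees: [2, 2, 1, 2, 3, 0]
  ready (indeg=0): [5]
  pop 5: indeg[0]->1; indeg[1]->1; indeg[2]->0; indeg[3]->1; indeg[4]->2 | ready=[2] | order so far=[5]
  pop 2: indeg[0]->0; indeg[1]->0; indeg[4]->1 | ready=[0, 1] | order so far=[5, 2]
  pop 0: indeg[3]->0; indeg[4]->0 | ready=[1, 3, 4] | order so far=[5, 2, 0]
  pop 1: no out-edges | ready=[3, 4] | order so far=[5, 2, 0, 1]
  pop 3: no out-edges | ready=[4] | order so far=[5, 2, 0, 1, 3]
  pop 4: no out-edges | ready=[] | order so far=[5, 2, 0, 1, 3, 4]
  Result: [5, 2, 0, 1, 3, 4]

Answer: [5, 2, 0, 1, 3, 4]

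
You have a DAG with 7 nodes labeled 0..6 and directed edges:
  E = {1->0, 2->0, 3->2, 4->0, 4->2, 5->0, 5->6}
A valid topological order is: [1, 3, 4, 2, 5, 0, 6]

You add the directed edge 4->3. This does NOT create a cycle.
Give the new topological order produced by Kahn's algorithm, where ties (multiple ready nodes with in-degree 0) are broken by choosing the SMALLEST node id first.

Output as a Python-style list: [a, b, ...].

Answer: [1, 4, 3, 2, 5, 0, 6]

Derivation:
Old toposort: [1, 3, 4, 2, 5, 0, 6]
Added edge: 4->3
Position of 4 (2) > position of 3 (1). Must reorder: 4 must now come before 3.
Run Kahn's algorithm (break ties by smallest node id):
  initial in-degrees: [4, 0, 2, 1, 0, 0, 1]
  ready (indeg=0): [1, 4, 5]
  pop 1: indeg[0]->3 | ready=[4, 5] | order so far=[1]
  pop 4: indeg[0]->2; indeg[2]->1; indeg[3]->0 | ready=[3, 5] | order so far=[1, 4]
  pop 3: indeg[2]->0 | ready=[2, 5] | order so far=[1, 4, 3]
  pop 2: indeg[0]->1 | ready=[5] | order so far=[1, 4, 3, 2]
  pop 5: indeg[0]->0; indeg[6]->0 | ready=[0, 6] | order so far=[1, 4, 3, 2, 5]
  pop 0: no out-edges | ready=[6] | order so far=[1, 4, 3, 2, 5, 0]
  pop 6: no out-edges | ready=[] | order so far=[1, 4, 3, 2, 5, 0, 6]
  Result: [1, 4, 3, 2, 5, 0, 6]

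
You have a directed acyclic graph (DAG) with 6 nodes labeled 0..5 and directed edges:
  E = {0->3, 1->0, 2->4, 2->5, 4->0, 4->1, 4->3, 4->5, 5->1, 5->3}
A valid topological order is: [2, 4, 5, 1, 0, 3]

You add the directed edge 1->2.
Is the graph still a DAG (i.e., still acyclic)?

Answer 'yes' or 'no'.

Given toposort: [2, 4, 5, 1, 0, 3]
Position of 1: index 3; position of 2: index 0
New edge 1->2: backward (u after v in old order)
Backward edge: old toposort is now invalid. Check if this creates a cycle.
Does 2 already reach 1? Reachable from 2: [0, 1, 2, 3, 4, 5]. YES -> cycle!
Still a DAG? no

Answer: no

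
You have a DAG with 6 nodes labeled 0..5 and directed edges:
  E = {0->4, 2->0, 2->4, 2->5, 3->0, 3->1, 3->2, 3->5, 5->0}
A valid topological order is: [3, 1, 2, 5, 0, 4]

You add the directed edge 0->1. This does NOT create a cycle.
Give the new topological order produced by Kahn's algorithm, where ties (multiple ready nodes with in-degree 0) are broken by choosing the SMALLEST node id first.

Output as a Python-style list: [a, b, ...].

Answer: [3, 2, 5, 0, 1, 4]

Derivation:
Old toposort: [3, 1, 2, 5, 0, 4]
Added edge: 0->1
Position of 0 (4) > position of 1 (1). Must reorder: 0 must now come before 1.
Run Kahn's algorithm (break ties by smallest node id):
  initial in-degrees: [3, 2, 1, 0, 2, 2]
  ready (indeg=0): [3]
  pop 3: indeg[0]->2; indeg[1]->1; indeg[2]->0; indeg[5]->1 | ready=[2] | order so far=[3]
  pop 2: indeg[0]->1; indeg[4]->1; indeg[5]->0 | ready=[5] | order so far=[3, 2]
  pop 5: indeg[0]->0 | ready=[0] | order so far=[3, 2, 5]
  pop 0: indeg[1]->0; indeg[4]->0 | ready=[1, 4] | order so far=[3, 2, 5, 0]
  pop 1: no out-edges | ready=[4] | order so far=[3, 2, 5, 0, 1]
  pop 4: no out-edges | ready=[] | order so far=[3, 2, 5, 0, 1, 4]
  Result: [3, 2, 5, 0, 1, 4]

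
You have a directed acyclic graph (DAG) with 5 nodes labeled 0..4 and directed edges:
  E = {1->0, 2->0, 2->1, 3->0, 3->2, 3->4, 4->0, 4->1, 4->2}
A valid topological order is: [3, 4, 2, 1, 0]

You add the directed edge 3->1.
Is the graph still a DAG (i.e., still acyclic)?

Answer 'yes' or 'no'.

Given toposort: [3, 4, 2, 1, 0]
Position of 3: index 0; position of 1: index 3
New edge 3->1: forward
Forward edge: respects the existing order. Still a DAG, same toposort still valid.
Still a DAG? yes

Answer: yes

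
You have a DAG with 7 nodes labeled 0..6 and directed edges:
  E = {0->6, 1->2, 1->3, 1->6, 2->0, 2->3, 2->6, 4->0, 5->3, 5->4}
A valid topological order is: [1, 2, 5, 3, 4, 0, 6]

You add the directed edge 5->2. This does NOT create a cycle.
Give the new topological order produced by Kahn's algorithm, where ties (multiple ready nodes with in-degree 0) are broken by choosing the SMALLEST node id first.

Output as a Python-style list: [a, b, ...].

Old toposort: [1, 2, 5, 3, 4, 0, 6]
Added edge: 5->2
Position of 5 (2) > position of 2 (1). Must reorder: 5 must now come before 2.
Run Kahn's algorithm (break ties by smallest node id):
  initial in-degrees: [2, 0, 2, 3, 1, 0, 3]
  ready (indeg=0): [1, 5]
  pop 1: indeg[2]->1; indeg[3]->2; indeg[6]->2 | ready=[5] | order so far=[1]
  pop 5: indeg[2]->0; indeg[3]->1; indeg[4]->0 | ready=[2, 4] | order so far=[1, 5]
  pop 2: indeg[0]->1; indeg[3]->0; indeg[6]->1 | ready=[3, 4] | order so far=[1, 5, 2]
  pop 3: no out-edges | ready=[4] | order so far=[1, 5, 2, 3]
  pop 4: indeg[0]->0 | ready=[0] | order so far=[1, 5, 2, 3, 4]
  pop 0: indeg[6]->0 | ready=[6] | order so far=[1, 5, 2, 3, 4, 0]
  pop 6: no out-edges | ready=[] | order so far=[1, 5, 2, 3, 4, 0, 6]
  Result: [1, 5, 2, 3, 4, 0, 6]

Answer: [1, 5, 2, 3, 4, 0, 6]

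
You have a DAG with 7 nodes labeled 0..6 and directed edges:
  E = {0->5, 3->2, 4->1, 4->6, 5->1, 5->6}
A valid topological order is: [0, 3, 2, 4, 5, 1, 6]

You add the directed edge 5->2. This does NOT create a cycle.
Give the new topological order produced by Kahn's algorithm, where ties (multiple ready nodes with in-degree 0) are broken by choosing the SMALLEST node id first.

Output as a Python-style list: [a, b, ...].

Answer: [0, 3, 4, 5, 1, 2, 6]

Derivation:
Old toposort: [0, 3, 2, 4, 5, 1, 6]
Added edge: 5->2
Position of 5 (4) > position of 2 (2). Must reorder: 5 must now come before 2.
Run Kahn's algorithm (break ties by smallest node id):
  initial in-degrees: [0, 2, 2, 0, 0, 1, 2]
  ready (indeg=0): [0, 3, 4]
  pop 0: indeg[5]->0 | ready=[3, 4, 5] | order so far=[0]
  pop 3: indeg[2]->1 | ready=[4, 5] | order so far=[0, 3]
  pop 4: indeg[1]->1; indeg[6]->1 | ready=[5] | order so far=[0, 3, 4]
  pop 5: indeg[1]->0; indeg[2]->0; indeg[6]->0 | ready=[1, 2, 6] | order so far=[0, 3, 4, 5]
  pop 1: no out-edges | ready=[2, 6] | order so far=[0, 3, 4, 5, 1]
  pop 2: no out-edges | ready=[6] | order so far=[0, 3, 4, 5, 1, 2]
  pop 6: no out-edges | ready=[] | order so far=[0, 3, 4, 5, 1, 2, 6]
  Result: [0, 3, 4, 5, 1, 2, 6]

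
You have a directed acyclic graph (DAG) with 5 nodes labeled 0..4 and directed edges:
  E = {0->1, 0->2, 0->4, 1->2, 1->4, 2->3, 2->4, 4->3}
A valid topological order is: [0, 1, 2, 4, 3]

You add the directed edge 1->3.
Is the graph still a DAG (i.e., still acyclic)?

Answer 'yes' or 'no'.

Answer: yes

Derivation:
Given toposort: [0, 1, 2, 4, 3]
Position of 1: index 1; position of 3: index 4
New edge 1->3: forward
Forward edge: respects the existing order. Still a DAG, same toposort still valid.
Still a DAG? yes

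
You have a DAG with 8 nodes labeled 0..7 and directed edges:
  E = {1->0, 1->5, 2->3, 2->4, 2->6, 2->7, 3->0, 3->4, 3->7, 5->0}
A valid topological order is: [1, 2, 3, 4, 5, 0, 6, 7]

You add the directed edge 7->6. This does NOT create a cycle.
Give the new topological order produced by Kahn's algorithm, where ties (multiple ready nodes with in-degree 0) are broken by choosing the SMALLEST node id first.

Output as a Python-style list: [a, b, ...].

Old toposort: [1, 2, 3, 4, 5, 0, 6, 7]
Added edge: 7->6
Position of 7 (7) > position of 6 (6). Must reorder: 7 must now come before 6.
Run Kahn's algorithm (break ties by smallest node id):
  initial in-degrees: [3, 0, 0, 1, 2, 1, 2, 2]
  ready (indeg=0): [1, 2]
  pop 1: indeg[0]->2; indeg[5]->0 | ready=[2, 5] | order so far=[1]
  pop 2: indeg[3]->0; indeg[4]->1; indeg[6]->1; indeg[7]->1 | ready=[3, 5] | order so far=[1, 2]
  pop 3: indeg[0]->1; indeg[4]->0; indeg[7]->0 | ready=[4, 5, 7] | order so far=[1, 2, 3]
  pop 4: no out-edges | ready=[5, 7] | order so far=[1, 2, 3, 4]
  pop 5: indeg[0]->0 | ready=[0, 7] | order so far=[1, 2, 3, 4, 5]
  pop 0: no out-edges | ready=[7] | order so far=[1, 2, 3, 4, 5, 0]
  pop 7: indeg[6]->0 | ready=[6] | order so far=[1, 2, 3, 4, 5, 0, 7]
  pop 6: no out-edges | ready=[] | order so far=[1, 2, 3, 4, 5, 0, 7, 6]
  Result: [1, 2, 3, 4, 5, 0, 7, 6]

Answer: [1, 2, 3, 4, 5, 0, 7, 6]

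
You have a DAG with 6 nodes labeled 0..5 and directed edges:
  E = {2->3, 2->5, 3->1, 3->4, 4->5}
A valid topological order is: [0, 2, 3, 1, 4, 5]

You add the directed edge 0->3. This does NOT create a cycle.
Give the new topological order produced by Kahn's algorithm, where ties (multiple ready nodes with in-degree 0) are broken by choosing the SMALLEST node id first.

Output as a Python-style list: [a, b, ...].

Answer: [0, 2, 3, 1, 4, 5]

Derivation:
Old toposort: [0, 2, 3, 1, 4, 5]
Added edge: 0->3
Position of 0 (0) < position of 3 (2). Old order still valid.
Run Kahn's algorithm (break ties by smallest node id):
  initial in-degrees: [0, 1, 0, 2, 1, 2]
  ready (indeg=0): [0, 2]
  pop 0: indeg[3]->1 | ready=[2] | order so far=[0]
  pop 2: indeg[3]->0; indeg[5]->1 | ready=[3] | order so far=[0, 2]
  pop 3: indeg[1]->0; indeg[4]->0 | ready=[1, 4] | order so far=[0, 2, 3]
  pop 1: no out-edges | ready=[4] | order so far=[0, 2, 3, 1]
  pop 4: indeg[5]->0 | ready=[5] | order so far=[0, 2, 3, 1, 4]
  pop 5: no out-edges | ready=[] | order so far=[0, 2, 3, 1, 4, 5]
  Result: [0, 2, 3, 1, 4, 5]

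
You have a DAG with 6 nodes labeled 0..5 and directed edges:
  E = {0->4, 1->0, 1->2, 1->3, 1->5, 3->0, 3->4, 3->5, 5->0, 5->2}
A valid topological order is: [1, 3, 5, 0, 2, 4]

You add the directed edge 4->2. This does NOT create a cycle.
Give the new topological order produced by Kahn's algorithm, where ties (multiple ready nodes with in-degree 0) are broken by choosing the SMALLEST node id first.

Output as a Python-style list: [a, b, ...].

Answer: [1, 3, 5, 0, 4, 2]

Derivation:
Old toposort: [1, 3, 5, 0, 2, 4]
Added edge: 4->2
Position of 4 (5) > position of 2 (4). Must reorder: 4 must now come before 2.
Run Kahn's algorithm (break ties by smallest node id):
  initial in-degrees: [3, 0, 3, 1, 2, 2]
  ready (indeg=0): [1]
  pop 1: indeg[0]->2; indeg[2]->2; indeg[3]->0; indeg[5]->1 | ready=[3] | order so far=[1]
  pop 3: indeg[0]->1; indeg[4]->1; indeg[5]->0 | ready=[5] | order so far=[1, 3]
  pop 5: indeg[0]->0; indeg[2]->1 | ready=[0] | order so far=[1, 3, 5]
  pop 0: indeg[4]->0 | ready=[4] | order so far=[1, 3, 5, 0]
  pop 4: indeg[2]->0 | ready=[2] | order so far=[1, 3, 5, 0, 4]
  pop 2: no out-edges | ready=[] | order so far=[1, 3, 5, 0, 4, 2]
  Result: [1, 3, 5, 0, 4, 2]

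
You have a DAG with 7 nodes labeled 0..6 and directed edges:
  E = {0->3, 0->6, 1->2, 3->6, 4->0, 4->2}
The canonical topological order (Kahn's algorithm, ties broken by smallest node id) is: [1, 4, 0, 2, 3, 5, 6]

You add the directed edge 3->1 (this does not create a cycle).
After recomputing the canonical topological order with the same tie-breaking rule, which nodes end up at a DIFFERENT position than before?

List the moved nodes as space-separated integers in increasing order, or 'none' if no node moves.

Answer: 0 1 2 3 4

Derivation:
Old toposort: [1, 4, 0, 2, 3, 5, 6]
Added edge 3->1
Recompute Kahn (smallest-id tiebreak):
  initial in-degrees: [1, 1, 2, 1, 0, 0, 2]
  ready (indeg=0): [4, 5]
  pop 4: indeg[0]->0; indeg[2]->1 | ready=[0, 5] | order so far=[4]
  pop 0: indeg[3]->0; indeg[6]->1 | ready=[3, 5] | order so far=[4, 0]
  pop 3: indeg[1]->0; indeg[6]->0 | ready=[1, 5, 6] | order so far=[4, 0, 3]
  pop 1: indeg[2]->0 | ready=[2, 5, 6] | order so far=[4, 0, 3, 1]
  pop 2: no out-edges | ready=[5, 6] | order so far=[4, 0, 3, 1, 2]
  pop 5: no out-edges | ready=[6] | order so far=[4, 0, 3, 1, 2, 5]
  pop 6: no out-edges | ready=[] | order so far=[4, 0, 3, 1, 2, 5, 6]
New canonical toposort: [4, 0, 3, 1, 2, 5, 6]
Compare positions:
  Node 0: index 2 -> 1 (moved)
  Node 1: index 0 -> 3 (moved)
  Node 2: index 3 -> 4 (moved)
  Node 3: index 4 -> 2 (moved)
  Node 4: index 1 -> 0 (moved)
  Node 5: index 5 -> 5 (same)
  Node 6: index 6 -> 6 (same)
Nodes that changed position: 0 1 2 3 4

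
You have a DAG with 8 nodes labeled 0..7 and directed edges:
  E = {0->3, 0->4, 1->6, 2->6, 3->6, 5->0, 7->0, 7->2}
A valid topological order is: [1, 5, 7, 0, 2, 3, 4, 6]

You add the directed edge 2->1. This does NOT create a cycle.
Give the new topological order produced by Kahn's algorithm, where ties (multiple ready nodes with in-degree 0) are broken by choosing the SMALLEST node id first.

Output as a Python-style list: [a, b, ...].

Old toposort: [1, 5, 7, 0, 2, 3, 4, 6]
Added edge: 2->1
Position of 2 (4) > position of 1 (0). Must reorder: 2 must now come before 1.
Run Kahn's algorithm (break ties by smallest node id):
  initial in-degrees: [2, 1, 1, 1, 1, 0, 3, 0]
  ready (indeg=0): [5, 7]
  pop 5: indeg[0]->1 | ready=[7] | order so far=[5]
  pop 7: indeg[0]->0; indeg[2]->0 | ready=[0, 2] | order so far=[5, 7]
  pop 0: indeg[3]->0; indeg[4]->0 | ready=[2, 3, 4] | order so far=[5, 7, 0]
  pop 2: indeg[1]->0; indeg[6]->2 | ready=[1, 3, 4] | order so far=[5, 7, 0, 2]
  pop 1: indeg[6]->1 | ready=[3, 4] | order so far=[5, 7, 0, 2, 1]
  pop 3: indeg[6]->0 | ready=[4, 6] | order so far=[5, 7, 0, 2, 1, 3]
  pop 4: no out-edges | ready=[6] | order so far=[5, 7, 0, 2, 1, 3, 4]
  pop 6: no out-edges | ready=[] | order so far=[5, 7, 0, 2, 1, 3, 4, 6]
  Result: [5, 7, 0, 2, 1, 3, 4, 6]

Answer: [5, 7, 0, 2, 1, 3, 4, 6]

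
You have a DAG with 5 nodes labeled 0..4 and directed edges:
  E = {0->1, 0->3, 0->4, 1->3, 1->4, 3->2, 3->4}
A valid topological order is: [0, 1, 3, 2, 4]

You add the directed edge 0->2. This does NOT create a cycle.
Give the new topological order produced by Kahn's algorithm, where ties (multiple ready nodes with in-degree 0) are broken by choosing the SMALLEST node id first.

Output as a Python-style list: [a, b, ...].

Answer: [0, 1, 3, 2, 4]

Derivation:
Old toposort: [0, 1, 3, 2, 4]
Added edge: 0->2
Position of 0 (0) < position of 2 (3). Old order still valid.
Run Kahn's algorithm (break ties by smallest node id):
  initial in-degrees: [0, 1, 2, 2, 3]
  ready (indeg=0): [0]
  pop 0: indeg[1]->0; indeg[2]->1; indeg[3]->1; indeg[4]->2 | ready=[1] | order so far=[0]
  pop 1: indeg[3]->0; indeg[4]->1 | ready=[3] | order so far=[0, 1]
  pop 3: indeg[2]->0; indeg[4]->0 | ready=[2, 4] | order so far=[0, 1, 3]
  pop 2: no out-edges | ready=[4] | order so far=[0, 1, 3, 2]
  pop 4: no out-edges | ready=[] | order so far=[0, 1, 3, 2, 4]
  Result: [0, 1, 3, 2, 4]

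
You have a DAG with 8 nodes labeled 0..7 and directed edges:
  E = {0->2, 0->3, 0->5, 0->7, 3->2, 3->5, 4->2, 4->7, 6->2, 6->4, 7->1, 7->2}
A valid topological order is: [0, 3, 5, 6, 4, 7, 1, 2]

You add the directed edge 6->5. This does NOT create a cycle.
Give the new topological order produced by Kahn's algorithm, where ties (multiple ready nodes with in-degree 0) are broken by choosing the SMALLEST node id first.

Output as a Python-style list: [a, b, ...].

Old toposort: [0, 3, 5, 6, 4, 7, 1, 2]
Added edge: 6->5
Position of 6 (3) > position of 5 (2). Must reorder: 6 must now come before 5.
Run Kahn's algorithm (break ties by smallest node id):
  initial in-degrees: [0, 1, 5, 1, 1, 3, 0, 2]
  ready (indeg=0): [0, 6]
  pop 0: indeg[2]->4; indeg[3]->0; indeg[5]->2; indeg[7]->1 | ready=[3, 6] | order so far=[0]
  pop 3: indeg[2]->3; indeg[5]->1 | ready=[6] | order so far=[0, 3]
  pop 6: indeg[2]->2; indeg[4]->0; indeg[5]->0 | ready=[4, 5] | order so far=[0, 3, 6]
  pop 4: indeg[2]->1; indeg[7]->0 | ready=[5, 7] | order so far=[0, 3, 6, 4]
  pop 5: no out-edges | ready=[7] | order so far=[0, 3, 6, 4, 5]
  pop 7: indeg[1]->0; indeg[2]->0 | ready=[1, 2] | order so far=[0, 3, 6, 4, 5, 7]
  pop 1: no out-edges | ready=[2] | order so far=[0, 3, 6, 4, 5, 7, 1]
  pop 2: no out-edges | ready=[] | order so far=[0, 3, 6, 4, 5, 7, 1, 2]
  Result: [0, 3, 6, 4, 5, 7, 1, 2]

Answer: [0, 3, 6, 4, 5, 7, 1, 2]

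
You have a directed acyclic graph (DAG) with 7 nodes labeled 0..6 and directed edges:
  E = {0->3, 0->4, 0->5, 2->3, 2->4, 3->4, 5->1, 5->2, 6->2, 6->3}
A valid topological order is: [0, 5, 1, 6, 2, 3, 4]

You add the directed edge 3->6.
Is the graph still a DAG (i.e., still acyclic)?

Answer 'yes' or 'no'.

Given toposort: [0, 5, 1, 6, 2, 3, 4]
Position of 3: index 5; position of 6: index 3
New edge 3->6: backward (u after v in old order)
Backward edge: old toposort is now invalid. Check if this creates a cycle.
Does 6 already reach 3? Reachable from 6: [2, 3, 4, 6]. YES -> cycle!
Still a DAG? no

Answer: no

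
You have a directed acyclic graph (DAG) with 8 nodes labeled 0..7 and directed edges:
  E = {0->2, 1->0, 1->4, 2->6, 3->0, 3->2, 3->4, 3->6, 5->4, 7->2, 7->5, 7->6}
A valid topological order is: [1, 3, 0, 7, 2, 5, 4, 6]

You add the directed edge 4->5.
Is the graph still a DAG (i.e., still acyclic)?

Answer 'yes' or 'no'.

Answer: no

Derivation:
Given toposort: [1, 3, 0, 7, 2, 5, 4, 6]
Position of 4: index 6; position of 5: index 5
New edge 4->5: backward (u after v in old order)
Backward edge: old toposort is now invalid. Check if this creates a cycle.
Does 5 already reach 4? Reachable from 5: [4, 5]. YES -> cycle!
Still a DAG? no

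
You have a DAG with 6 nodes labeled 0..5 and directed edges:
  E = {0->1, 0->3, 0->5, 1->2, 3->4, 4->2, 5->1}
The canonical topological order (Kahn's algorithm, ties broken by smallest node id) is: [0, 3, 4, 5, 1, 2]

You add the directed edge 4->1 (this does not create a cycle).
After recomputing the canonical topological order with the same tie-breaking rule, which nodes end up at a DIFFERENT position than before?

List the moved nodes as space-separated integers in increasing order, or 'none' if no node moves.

Old toposort: [0, 3, 4, 5, 1, 2]
Added edge 4->1
Recompute Kahn (smallest-id tiebreak):
  initial in-degrees: [0, 3, 2, 1, 1, 1]
  ready (indeg=0): [0]
  pop 0: indeg[1]->2; indeg[3]->0; indeg[5]->0 | ready=[3, 5] | order so far=[0]
  pop 3: indeg[4]->0 | ready=[4, 5] | order so far=[0, 3]
  pop 4: indeg[1]->1; indeg[2]->1 | ready=[5] | order so far=[0, 3, 4]
  pop 5: indeg[1]->0 | ready=[1] | order so far=[0, 3, 4, 5]
  pop 1: indeg[2]->0 | ready=[2] | order so far=[0, 3, 4, 5, 1]
  pop 2: no out-edges | ready=[] | order so far=[0, 3, 4, 5, 1, 2]
New canonical toposort: [0, 3, 4, 5, 1, 2]
Compare positions:
  Node 0: index 0 -> 0 (same)
  Node 1: index 4 -> 4 (same)
  Node 2: index 5 -> 5 (same)
  Node 3: index 1 -> 1 (same)
  Node 4: index 2 -> 2 (same)
  Node 5: index 3 -> 3 (same)
Nodes that changed position: none

Answer: none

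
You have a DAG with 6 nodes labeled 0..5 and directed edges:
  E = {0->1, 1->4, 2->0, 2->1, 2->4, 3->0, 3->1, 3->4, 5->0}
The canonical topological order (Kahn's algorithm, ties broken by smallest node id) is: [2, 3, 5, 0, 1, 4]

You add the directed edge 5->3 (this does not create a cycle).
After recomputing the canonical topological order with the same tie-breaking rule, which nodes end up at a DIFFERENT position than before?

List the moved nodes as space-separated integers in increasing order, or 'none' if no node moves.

Old toposort: [2, 3, 5, 0, 1, 4]
Added edge 5->3
Recompute Kahn (smallest-id tiebreak):
  initial in-degrees: [3, 3, 0, 1, 3, 0]
  ready (indeg=0): [2, 5]
  pop 2: indeg[0]->2; indeg[1]->2; indeg[4]->2 | ready=[5] | order so far=[2]
  pop 5: indeg[0]->1; indeg[3]->0 | ready=[3] | order so far=[2, 5]
  pop 3: indeg[0]->0; indeg[1]->1; indeg[4]->1 | ready=[0] | order so far=[2, 5, 3]
  pop 0: indeg[1]->0 | ready=[1] | order so far=[2, 5, 3, 0]
  pop 1: indeg[4]->0 | ready=[4] | order so far=[2, 5, 3, 0, 1]
  pop 4: no out-edges | ready=[] | order so far=[2, 5, 3, 0, 1, 4]
New canonical toposort: [2, 5, 3, 0, 1, 4]
Compare positions:
  Node 0: index 3 -> 3 (same)
  Node 1: index 4 -> 4 (same)
  Node 2: index 0 -> 0 (same)
  Node 3: index 1 -> 2 (moved)
  Node 4: index 5 -> 5 (same)
  Node 5: index 2 -> 1 (moved)
Nodes that changed position: 3 5

Answer: 3 5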